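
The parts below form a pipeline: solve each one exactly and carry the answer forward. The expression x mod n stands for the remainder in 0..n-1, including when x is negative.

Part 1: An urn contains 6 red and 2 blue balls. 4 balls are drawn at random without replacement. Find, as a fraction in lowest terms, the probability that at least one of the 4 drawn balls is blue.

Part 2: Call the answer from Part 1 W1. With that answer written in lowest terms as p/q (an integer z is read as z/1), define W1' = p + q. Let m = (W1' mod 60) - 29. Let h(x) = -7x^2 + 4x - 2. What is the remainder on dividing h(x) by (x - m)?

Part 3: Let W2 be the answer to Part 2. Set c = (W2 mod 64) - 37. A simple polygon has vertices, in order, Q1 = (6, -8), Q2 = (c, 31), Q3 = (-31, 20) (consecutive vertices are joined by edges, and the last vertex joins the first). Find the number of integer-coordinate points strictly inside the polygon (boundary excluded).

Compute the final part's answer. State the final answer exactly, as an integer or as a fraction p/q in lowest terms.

987

Part 1: total draws C(8,4) = 70; complement C(6,4) = 15; favorable 70 - 15 = 55; P = 11/14; answer 11/14
Part 2: W1 = 11/14; threaded value p + q = 25; m = -4; remainder = value at the root: -7*(-4)^2 + 4*(-4)^1 - 2 = (-112) + (-16) + (-2) = -130; answer -130
Part 3: W2 = -130; c = 25; cross terms: (6*31 - 25*-8)=386, (25*20 - -31*31)=1461, (-31*-8 - 6*20)=128; twice the area = |1975| = 1975; area = 1975/2; boundary points = 1 + 1 + 1 = 3; strictly interior points = area - boundary/2 + 1 = 987; answer 987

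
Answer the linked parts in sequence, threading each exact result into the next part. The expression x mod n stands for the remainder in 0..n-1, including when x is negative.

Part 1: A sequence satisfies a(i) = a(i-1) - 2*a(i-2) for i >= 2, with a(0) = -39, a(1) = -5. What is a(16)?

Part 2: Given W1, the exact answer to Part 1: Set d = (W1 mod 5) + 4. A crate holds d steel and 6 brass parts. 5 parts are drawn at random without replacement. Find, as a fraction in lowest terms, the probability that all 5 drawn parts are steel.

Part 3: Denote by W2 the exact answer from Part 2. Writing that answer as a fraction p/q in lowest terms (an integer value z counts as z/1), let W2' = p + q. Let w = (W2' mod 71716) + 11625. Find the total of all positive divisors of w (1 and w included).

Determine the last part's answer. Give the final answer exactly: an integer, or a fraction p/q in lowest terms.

Part 1: a(2) = 1*(-5) - 2*(-39) = 73; iterating: a(2)=73, a(3)=83, a(4)=-63, a(5)=-229, a(6)=-103, a(7)=355, a(8)=561, a(9)=-149, a(10)=-1271, a(11)=-973, a(12)=1569, a(13)=3515, a(14)=377, a(15)=-6653, a(16)=-7407; answer -7407
Part 2: W1 = -7407; d = 7; total draws C(13,5) = 1287; favorable C(7,5) = 21; P = 7/429; answer 7/429
Part 3: W2 = 7/429; threaded value p + q = 436; w = 12061; 12061 = 7 * 1723; sigma = (1 + 7) * (1 + 1723) = 8 * 1724 = 13792; answer 13792

13792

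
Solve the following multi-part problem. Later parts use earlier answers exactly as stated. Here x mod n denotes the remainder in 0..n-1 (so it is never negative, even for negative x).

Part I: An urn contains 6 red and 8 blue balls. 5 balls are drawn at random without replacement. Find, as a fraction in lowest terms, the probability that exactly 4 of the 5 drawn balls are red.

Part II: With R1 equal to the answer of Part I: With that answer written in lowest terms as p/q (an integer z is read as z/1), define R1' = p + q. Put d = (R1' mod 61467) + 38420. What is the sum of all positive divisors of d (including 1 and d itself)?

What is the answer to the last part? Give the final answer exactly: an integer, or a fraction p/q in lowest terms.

42532

Part I: total draws C(14,5) = 2002; favorable C(6,4)*C(8,1) = 120; P = 60/1001; answer 60/1001
Part II: R1 = 60/1001; threaded value p + q = 1061; d = 39481; 39481 = 13 * 3037; sigma = (1 + 13) * (1 + 3037) = 14 * 3038 = 42532; answer 42532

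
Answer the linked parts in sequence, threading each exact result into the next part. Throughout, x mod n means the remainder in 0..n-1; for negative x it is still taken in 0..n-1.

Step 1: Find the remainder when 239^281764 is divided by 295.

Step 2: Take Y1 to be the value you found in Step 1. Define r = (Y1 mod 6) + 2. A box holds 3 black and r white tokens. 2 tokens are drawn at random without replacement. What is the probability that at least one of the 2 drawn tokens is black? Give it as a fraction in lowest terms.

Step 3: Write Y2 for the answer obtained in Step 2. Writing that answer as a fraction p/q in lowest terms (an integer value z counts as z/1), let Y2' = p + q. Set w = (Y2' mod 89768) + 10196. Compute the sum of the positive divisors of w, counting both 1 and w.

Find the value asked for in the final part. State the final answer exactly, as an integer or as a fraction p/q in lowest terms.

13272

Step 1: squarings mod 295: 239^1=239, 239^2=186, 239^4=81, 239^8=71, 239^16=26, 239^32=86, 239^64=21, 239^128=146, 239^256=76, 239^512=171, 239^1024=36, 239^2048=116, 239^4096=181, 239^8192=16, 239^16384=256, 239^32768=46, 239^65536=51, 239^131072=241, 239^262144=261; 239^281764 = 239^4 * 239^32 * 239^128 * 239^1024 * 239^2048 * 239^16384 * 239^262144 = 1 (mod 295); answer 1
Step 2: Y1 = 1; r = 3; total draws C(6,2) = 15; complement C(3,2) = 3; favorable 15 - 3 = 12; P = 4/5; answer 4/5
Step 3: Y2 = 4/5; threaded value p + q = 9; w = 10205; 10205 = 5 * 13 * 157; sigma = (1 + 5) * (1 + 13) * (1 + 157) = 6 * 14 * 158 = 13272; answer 13272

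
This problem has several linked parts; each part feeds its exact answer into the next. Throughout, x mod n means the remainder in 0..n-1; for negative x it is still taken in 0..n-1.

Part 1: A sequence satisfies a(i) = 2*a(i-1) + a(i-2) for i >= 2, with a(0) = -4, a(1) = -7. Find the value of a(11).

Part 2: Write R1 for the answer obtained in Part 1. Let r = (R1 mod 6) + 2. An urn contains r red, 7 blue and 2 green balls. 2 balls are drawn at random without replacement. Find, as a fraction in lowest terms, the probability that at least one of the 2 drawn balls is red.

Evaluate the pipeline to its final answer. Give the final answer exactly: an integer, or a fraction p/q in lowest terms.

Part 1: a(2) = 2*(-7) + 1*(-4) = -18; iterating: a(2)=-18, a(3)=-43, a(4)=-104, a(5)=-251, a(6)=-606, a(7)=-1463, a(8)=-3532, a(9)=-8527, a(10)=-20586, a(11)=-49699; answer -49699
Part 2: R1 = -49699; r = 7; total draws C(16,2) = 120; complement C(9,2) = 36; favorable 120 - 36 = 84; P = 7/10; answer 7/10

7/10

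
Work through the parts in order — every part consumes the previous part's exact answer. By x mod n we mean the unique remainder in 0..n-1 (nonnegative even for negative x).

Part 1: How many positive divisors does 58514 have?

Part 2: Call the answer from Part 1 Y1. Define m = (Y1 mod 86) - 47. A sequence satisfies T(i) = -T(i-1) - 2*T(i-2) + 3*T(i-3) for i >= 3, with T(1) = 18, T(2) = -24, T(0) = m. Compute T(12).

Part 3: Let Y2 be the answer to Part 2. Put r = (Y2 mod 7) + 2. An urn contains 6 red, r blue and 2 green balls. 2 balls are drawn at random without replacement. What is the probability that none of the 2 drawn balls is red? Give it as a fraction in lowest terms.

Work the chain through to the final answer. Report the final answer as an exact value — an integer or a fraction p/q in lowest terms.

3/8

Part 1: 58514 = 2 * 17 * 1721; number of divisors = (1+1) * (1+1) * (1+1) = 8; answer 8
Part 2: Y1 = 8; m = -39; T(3) = -1*(-24) - 2*(18) + 3*(-39) = -129; iterating: T(3)=-129, T(4)=231, T(5)=-45, T(6)=-804, T(7)=1587, T(8)=-114, T(9)=-5472, T(10)=10461, T(11)=141, T(12)=-37479; answer -37479
Part 3: Y2 = -37479; r = 8; total draws C(16,2) = 120; favorable C(10,2) = 45; P = 3/8; answer 3/8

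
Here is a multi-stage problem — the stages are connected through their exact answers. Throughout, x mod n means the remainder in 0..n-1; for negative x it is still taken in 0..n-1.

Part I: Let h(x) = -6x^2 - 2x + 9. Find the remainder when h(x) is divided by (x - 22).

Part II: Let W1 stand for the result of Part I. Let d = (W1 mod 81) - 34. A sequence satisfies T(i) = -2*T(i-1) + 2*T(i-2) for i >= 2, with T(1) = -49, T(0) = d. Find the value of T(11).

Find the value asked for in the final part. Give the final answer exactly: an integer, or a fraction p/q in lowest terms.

-1216352

Part I: remainder = value at the root: -6*(22)^2 - 2*(22)^1 + 9 = (-2904) + (-44) + (9) = -2939; answer -2939
Part II: W1 = -2939; d = 24; T(2) = -2*(-49) + 2*(24) = 146; iterating: T(2)=146, T(3)=-390, T(4)=1072, T(5)=-2924, T(6)=7992, T(7)=-21832, T(8)=59648, T(9)=-162960, T(10)=445216, T(11)=-1216352; answer -1216352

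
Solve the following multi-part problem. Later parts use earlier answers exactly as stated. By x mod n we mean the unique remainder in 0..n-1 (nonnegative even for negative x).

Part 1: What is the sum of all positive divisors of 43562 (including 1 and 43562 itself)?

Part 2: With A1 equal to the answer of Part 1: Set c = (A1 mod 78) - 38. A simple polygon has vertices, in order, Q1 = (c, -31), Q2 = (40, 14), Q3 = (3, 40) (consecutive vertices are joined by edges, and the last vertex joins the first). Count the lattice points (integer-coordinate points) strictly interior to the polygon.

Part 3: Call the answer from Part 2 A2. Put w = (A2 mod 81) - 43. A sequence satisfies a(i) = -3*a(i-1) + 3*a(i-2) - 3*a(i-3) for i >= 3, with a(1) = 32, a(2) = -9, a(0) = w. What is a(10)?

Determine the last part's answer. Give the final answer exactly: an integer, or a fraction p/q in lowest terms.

Part 1: 43562 = 2 * 23 * 947; sigma = (1 + 2) * (1 + 23) * (1 + 947) = 3 * 24 * 948 = 68256; answer 68256
Part 2: A1 = 68256; c = -32; cross terms: (-32*14 - 40*-31)=792, (40*40 - 3*14)=1558, (3*-31 - -32*40)=1187; twice the area = |3537| = 3537; area = 3537/2; boundary points = 9 + 1 + 1 = 11; strictly interior points = area - boundary/2 + 1 = 1764; answer 1764
Part 3: A2 = 1764; w = 20; a(3) = -3*(-9) + 3*(32) - 3*(20) = 63; iterating: a(3)=63, a(4)=-312, a(5)=1152, a(6)=-4581, a(7)=18135, a(8)=-71604, a(9)=282960, a(10)=-1118097; answer -1118097

-1118097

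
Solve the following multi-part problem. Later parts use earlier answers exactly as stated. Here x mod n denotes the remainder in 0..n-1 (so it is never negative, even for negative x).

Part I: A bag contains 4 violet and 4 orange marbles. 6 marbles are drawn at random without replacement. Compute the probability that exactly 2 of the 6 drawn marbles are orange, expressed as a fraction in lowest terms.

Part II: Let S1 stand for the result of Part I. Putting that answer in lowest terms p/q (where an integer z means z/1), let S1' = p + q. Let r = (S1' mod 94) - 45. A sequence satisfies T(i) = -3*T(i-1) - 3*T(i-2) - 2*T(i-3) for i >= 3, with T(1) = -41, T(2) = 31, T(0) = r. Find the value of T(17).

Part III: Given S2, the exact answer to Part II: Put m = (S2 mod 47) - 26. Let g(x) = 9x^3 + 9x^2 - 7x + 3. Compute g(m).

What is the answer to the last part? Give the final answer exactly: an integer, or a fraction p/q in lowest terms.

-79230

Part I: total draws C(8,6) = 28; favorable C(4,2)*C(4,4) = 6; P = 3/14; answer 3/14
Part II: S1 = 3/14; threaded value p + q = 17; r = -28; T(3) = -3*(31) - 3*(-41) - 2*(-28) = 86; iterating: T(3)=86, T(4)=-269, T(5)=487, T(6)=-826, T(7)=1555, T(8)=-3161, T(9)=6470, T(10)=-13037, T(11)=26023, T(12)=-51898, T(13)=103699, T(14)=-207449, T(15)=415046, T(16)=-830189, T(17)=1660327; answer 1660327
Part III: S2 = 1660327; m = -21; 9*(-21)^3 + 9*(-21)^2 - 7*(-21)^1 + 3 = (-83349) + (3969) + (147) + (3) = -79230; answer -79230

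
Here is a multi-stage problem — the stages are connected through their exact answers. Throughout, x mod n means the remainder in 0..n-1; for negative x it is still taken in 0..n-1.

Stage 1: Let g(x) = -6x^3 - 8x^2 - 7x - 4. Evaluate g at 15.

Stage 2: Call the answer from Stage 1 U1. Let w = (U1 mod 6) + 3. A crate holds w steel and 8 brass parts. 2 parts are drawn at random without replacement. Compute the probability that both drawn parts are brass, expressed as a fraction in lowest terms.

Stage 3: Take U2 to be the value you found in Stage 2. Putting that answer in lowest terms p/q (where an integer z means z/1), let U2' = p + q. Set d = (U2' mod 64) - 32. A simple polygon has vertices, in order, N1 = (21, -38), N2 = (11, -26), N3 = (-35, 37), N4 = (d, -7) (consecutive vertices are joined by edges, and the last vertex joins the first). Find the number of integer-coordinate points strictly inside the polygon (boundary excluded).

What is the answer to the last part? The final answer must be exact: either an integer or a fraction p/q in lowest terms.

Stage 1: -6*(15)^3 - 8*(15)^2 - 7*(15)^1 - 4 = (-20250) + (-1800) + (-105) + (-4) = -22159; answer -22159
Stage 2: U1 = -22159; w = 8; total draws C(16,2) = 120; favorable C(8,2) = 28; P = 7/30; answer 7/30
Stage 3: U2 = 7/30; threaded value p + q = 37; d = 5; cross terms: (21*-26 - 11*-38)=-128, (11*37 - -35*-26)=-503, (-35*-7 - 5*37)=60, (5*-38 - 21*-7)=-43; twice the area = |-614| = 614; area = 307; boundary points = 2 + 1 + 4 + 1 = 8; strictly interior points = area - boundary/2 + 1 = 304; answer 304

304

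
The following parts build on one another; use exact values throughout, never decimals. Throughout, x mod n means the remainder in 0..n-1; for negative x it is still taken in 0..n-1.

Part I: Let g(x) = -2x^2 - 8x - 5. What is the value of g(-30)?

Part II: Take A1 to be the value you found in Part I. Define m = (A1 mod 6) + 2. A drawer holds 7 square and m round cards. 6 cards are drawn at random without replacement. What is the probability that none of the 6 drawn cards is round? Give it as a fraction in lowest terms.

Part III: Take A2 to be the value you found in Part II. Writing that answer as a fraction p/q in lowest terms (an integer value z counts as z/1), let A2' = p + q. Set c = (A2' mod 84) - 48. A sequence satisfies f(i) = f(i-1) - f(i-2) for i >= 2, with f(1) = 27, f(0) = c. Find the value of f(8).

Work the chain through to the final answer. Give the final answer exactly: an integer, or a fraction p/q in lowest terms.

44

Part I: -2*(-30)^2 - 8*(-30)^1 - 5 = (-1800) + (240) + (-5) = -1565; answer -1565
Part II: A1 = -1565; m = 3; total draws C(10,6) = 210; favorable C(7,6) = 7; P = 1/30; answer 1/30
Part III: A2 = 1/30; threaded value p + q = 31; c = -17; f(2) = 1*(27) - 1*(-17) = 44; iterating: f(2)=44, f(3)=17, f(4)=-27, f(5)=-44, f(6)=-17, f(7)=27, f(8)=44; answer 44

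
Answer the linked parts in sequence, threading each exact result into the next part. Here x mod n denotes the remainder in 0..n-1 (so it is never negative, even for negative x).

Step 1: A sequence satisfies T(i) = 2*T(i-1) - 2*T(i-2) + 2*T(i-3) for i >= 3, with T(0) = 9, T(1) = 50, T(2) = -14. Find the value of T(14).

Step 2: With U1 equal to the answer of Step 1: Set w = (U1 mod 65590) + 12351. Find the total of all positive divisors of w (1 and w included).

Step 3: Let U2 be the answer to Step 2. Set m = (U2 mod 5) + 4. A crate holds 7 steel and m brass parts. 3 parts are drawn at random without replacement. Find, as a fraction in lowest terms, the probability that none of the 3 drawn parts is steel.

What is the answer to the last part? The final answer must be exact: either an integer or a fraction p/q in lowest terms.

8/65

Step 1: T(3) = 2*(-14) - 2*(50) + 2*(9) = -110; iterating: T(3)=-110, T(4)=-92, T(5)=8, T(6)=-20, T(7)=-240, T(8)=-424, T(9)=-408, T(10)=-448, T(11)=-928, T(12)=-1776, T(13)=-2592, T(14)=-3488; answer -3488
Step 2: U1 = -3488; w = 74453; 74453 is prime, so its only divisors are 1 and 74453; sigma = 1 + 74453 = 74454; answer 74454
Step 3: U2 = 74454; m = 8; total draws C(15,3) = 455; favorable C(8,3) = 56; P = 8/65; answer 8/65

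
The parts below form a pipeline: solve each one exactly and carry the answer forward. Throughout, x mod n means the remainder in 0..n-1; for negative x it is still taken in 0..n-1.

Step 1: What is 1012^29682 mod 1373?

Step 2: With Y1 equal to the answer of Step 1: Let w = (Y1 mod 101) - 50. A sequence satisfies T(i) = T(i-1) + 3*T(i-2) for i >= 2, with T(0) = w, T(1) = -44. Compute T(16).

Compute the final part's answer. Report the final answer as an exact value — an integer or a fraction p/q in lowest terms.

2764756

Step 1: squarings mod 1373: 1012^1=1012, 1012^2=1259, 1012^4=639, 1012^8=540, 1012^16=524, 1012^32=1349, 1012^64=576, 1012^128=883, 1012^256=1198, 1012^512=419, 1012^1024=1190, 1012^2048=537, 1012^4096=39, 1012^8192=148, 1012^16384=1309; 1012^29682 = 1012^2 * 1012^16 * 1012^32 * 1012^64 * 1012^128 * 1012^256 * 1012^512 * 1012^4096 * 1012^8192 * 1012^16384 = 1308 (mod 1373); answer 1308
Step 2: Y1 = 1308; w = 46; T(2) = 1*(-44) + 3*(46) = 94; iterating: T(2)=94, T(3)=-38, T(4)=244, T(5)=130, T(6)=862, T(7)=1252, T(8)=3838, T(9)=7594, T(10)=19108, T(11)=41890, T(12)=99214, T(13)=224884, T(14)=522526, T(15)=1197178, T(16)=2764756; answer 2764756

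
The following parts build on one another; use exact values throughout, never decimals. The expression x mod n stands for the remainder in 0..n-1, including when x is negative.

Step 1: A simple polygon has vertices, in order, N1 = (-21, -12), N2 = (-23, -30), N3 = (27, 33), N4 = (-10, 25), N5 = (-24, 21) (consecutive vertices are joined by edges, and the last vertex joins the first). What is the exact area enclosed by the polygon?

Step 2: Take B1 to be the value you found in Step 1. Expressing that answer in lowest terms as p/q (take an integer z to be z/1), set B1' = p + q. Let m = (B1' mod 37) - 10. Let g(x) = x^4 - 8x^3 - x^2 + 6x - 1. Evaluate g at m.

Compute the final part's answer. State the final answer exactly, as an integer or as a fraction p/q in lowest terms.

-371

Step 1: cross terms: (-21*-30 - -23*-12)=354, (-23*33 - 27*-30)=51, (27*25 - -10*33)=1005, (-10*21 - -24*25)=390, (-24*-12 - -21*21)=729; twice the area = |2529| = 2529; area = 2529/2; answer 2529/2
Step 2: B1 = 2529/2; threaded value p + q = 2531; m = 5; 1*(5)^4 - 8*(5)^3 - 1*(5)^2 + 6*(5)^1 - 1 = (625) + (-1000) + (-25) + (30) + (-1) = -371; answer -371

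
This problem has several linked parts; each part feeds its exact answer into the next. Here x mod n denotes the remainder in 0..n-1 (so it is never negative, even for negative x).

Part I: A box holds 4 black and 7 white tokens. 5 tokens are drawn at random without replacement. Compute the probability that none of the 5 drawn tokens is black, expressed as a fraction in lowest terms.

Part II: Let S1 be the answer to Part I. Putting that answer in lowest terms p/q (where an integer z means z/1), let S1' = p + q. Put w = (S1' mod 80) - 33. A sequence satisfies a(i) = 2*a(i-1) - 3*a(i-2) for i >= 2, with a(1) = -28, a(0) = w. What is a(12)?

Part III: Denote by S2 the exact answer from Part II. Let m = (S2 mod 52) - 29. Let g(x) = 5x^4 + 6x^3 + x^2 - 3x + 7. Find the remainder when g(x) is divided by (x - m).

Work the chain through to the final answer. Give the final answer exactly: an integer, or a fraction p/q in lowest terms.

1028356

Part I: total draws C(11,5) = 462; favorable C(7,5) = 21; P = 1/22; answer 1/22
Part II: S1 = 1/22; threaded value p + q = 23; w = -10; a(2) = 2*(-28) - 3*(-10) = -26; iterating: a(2)=-26, a(3)=32, a(4)=142, a(5)=188, a(6)=-50, a(7)=-664, a(8)=-1178, a(9)=-364, a(10)=2806, a(11)=6704, a(12)=4990; answer 4990
Part III: S2 = 4990; m = 21; remainder = value at the root: 5*(21)^4 + 6*(21)^3 + 1*(21)^2 - 3*(21)^1 + 7 = (972405) + (55566) + (441) + (-63) + (7) = 1028356; answer 1028356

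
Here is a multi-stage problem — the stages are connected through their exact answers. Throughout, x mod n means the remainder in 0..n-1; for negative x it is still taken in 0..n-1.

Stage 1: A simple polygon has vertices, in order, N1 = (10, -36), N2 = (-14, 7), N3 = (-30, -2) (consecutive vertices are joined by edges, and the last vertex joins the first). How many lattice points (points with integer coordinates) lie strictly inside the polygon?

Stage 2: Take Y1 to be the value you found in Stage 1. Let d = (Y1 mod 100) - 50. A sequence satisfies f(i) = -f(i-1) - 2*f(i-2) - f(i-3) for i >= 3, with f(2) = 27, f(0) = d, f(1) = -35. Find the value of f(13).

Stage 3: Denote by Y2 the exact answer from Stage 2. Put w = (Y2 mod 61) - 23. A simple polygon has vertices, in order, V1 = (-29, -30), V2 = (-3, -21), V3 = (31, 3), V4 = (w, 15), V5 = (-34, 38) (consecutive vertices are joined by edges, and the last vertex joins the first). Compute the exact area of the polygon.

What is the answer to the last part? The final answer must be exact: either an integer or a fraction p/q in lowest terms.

2409

Stage 1: cross terms: (10*7 - -14*-36)=-434, (-14*-2 - -30*7)=238, (-30*-36 - 10*-2)=1100; twice the area = |904| = 904; area = 452; boundary points = 1 + 1 + 2 = 4; strictly interior points = area - boundary/2 + 1 = 451; answer 451
Stage 2: Y1 = 451; d = 1; f(3) = -1*(27) - 2*(-35) - 1*(1) = 42; iterating: f(3)=42, f(4)=-61, f(5)=-50, f(6)=130, f(7)=31, f(8)=-241, f(9)=49, f(10)=402, f(11)=-259, f(12)=-594, f(13)=710; answer 710
Stage 3: Y2 = 710; w = 16; cross terms: (-29*-21 - -3*-30)=519, (-3*3 - 31*-21)=642, (31*15 - 16*3)=417, (16*38 - -34*15)=1118, (-34*-30 - -29*38)=2122; twice the area = |4818| = 4818; area = 2409; answer 2409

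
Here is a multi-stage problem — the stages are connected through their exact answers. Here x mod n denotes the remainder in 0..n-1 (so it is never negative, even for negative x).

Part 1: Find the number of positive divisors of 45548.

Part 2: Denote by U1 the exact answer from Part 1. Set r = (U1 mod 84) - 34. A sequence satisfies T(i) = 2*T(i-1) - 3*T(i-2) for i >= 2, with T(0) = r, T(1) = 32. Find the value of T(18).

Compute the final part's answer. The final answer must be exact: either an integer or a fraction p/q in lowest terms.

-713054

Part 1: 45548 = 2^2 * 59 * 193; number of divisors = (2+1) * (1+1) * (1+1) = 12; answer 12
Part 2: U1 = 12; r = -22; T(2) = 2*(32) - 3*(-22) = 130; iterating: T(2)=130, T(3)=164, T(4)=-62, T(5)=-616, T(6)=-1046, T(7)=-244, T(8)=2650, T(9)=6032, T(10)=4114, T(11)=-9868, T(12)=-32078, T(13)=-34552, T(14)=27130, T(15)=157916, T(16)=234442, T(17)=-4864, T(18)=-713054; answer -713054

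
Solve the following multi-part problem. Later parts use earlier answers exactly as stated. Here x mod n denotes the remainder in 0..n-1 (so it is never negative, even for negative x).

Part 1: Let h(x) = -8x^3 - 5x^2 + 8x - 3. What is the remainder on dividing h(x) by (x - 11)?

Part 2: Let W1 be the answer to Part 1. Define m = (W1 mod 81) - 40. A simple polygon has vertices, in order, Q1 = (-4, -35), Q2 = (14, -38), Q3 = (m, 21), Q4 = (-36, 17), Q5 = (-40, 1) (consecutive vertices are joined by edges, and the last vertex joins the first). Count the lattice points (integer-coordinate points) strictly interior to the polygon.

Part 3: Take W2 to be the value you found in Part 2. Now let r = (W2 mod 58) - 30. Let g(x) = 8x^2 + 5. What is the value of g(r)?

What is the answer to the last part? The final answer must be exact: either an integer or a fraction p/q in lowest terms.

Part 1: remainder = value at the root: -8*(11)^3 - 5*(11)^2 + 8*(11)^1 - 3 = (-10648) + (-605) + (88) + (-3) = -11168; answer -11168
Part 2: W1 = -11168; m = -30; cross terms: (-4*-38 - 14*-35)=642, (14*21 - -30*-38)=-846, (-30*17 - -36*21)=246, (-36*1 - -40*17)=644, (-40*-35 - -4*1)=1404; twice the area = |2090| = 2090; area = 1045; boundary points = 3 + 1 + 2 + 4 + 36 = 46; strictly interior points = area - boundary/2 + 1 = 1023; answer 1023
Part 3: W2 = 1023; r = 7; 8*(7)^2 + 5 = (392) + (5) = 397; answer 397

397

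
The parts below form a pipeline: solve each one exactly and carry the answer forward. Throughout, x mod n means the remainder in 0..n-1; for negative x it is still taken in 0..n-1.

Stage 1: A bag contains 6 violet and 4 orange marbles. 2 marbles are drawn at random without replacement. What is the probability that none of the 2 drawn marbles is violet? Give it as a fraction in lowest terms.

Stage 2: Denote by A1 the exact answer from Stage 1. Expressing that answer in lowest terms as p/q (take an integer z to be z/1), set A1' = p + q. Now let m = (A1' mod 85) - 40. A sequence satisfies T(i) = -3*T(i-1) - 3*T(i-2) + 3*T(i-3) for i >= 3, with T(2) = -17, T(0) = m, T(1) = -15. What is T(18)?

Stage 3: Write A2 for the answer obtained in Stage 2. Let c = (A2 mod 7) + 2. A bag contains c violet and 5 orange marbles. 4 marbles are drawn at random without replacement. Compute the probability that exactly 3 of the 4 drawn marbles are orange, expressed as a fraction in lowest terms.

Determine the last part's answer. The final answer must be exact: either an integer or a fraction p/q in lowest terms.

Stage 1: total draws C(10,2) = 45; favorable C(4,2) = 6; P = 2/15; answer 2/15
Stage 2: A1 = 2/15; threaded value p + q = 17; m = -23; T(3) = -3*(-17) - 3*(-15) + 3*(-23) = 27; iterating: T(3)=27, T(4)=-75, T(5)=93, T(6)=27, T(7)=-585, T(8)=1953, T(9)=-4023, T(10)=4455, T(11)=4563, T(12)=-39123, T(13)=117045, T(14)=-220077, T(15)=191727, T(16)=436185, T(17)=-2543967, T(18)=6898527; answer 6898527
Stage 3: A2 = 6898527; c = 8; total draws C(13,4) = 715; favorable C(5,3)*C(8,1) = 80; P = 16/143; answer 16/143

16/143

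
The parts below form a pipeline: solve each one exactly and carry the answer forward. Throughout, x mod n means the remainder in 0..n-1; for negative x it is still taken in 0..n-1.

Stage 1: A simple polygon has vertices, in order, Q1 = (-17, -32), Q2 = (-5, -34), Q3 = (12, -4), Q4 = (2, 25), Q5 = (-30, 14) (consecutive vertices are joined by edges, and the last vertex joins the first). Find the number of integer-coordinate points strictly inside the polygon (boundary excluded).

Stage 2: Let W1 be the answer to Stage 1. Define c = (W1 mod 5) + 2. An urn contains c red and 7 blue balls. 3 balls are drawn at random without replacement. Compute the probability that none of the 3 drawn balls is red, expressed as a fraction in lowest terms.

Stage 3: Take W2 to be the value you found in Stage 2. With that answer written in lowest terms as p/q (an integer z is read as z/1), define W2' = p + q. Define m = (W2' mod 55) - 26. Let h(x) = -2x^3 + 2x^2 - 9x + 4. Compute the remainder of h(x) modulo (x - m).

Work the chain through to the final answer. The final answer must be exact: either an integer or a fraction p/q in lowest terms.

-30221

Stage 1: cross terms: (-17*-34 - -5*-32)=418, (-5*-4 - 12*-34)=428, (12*25 - 2*-4)=308, (2*14 - -30*25)=778, (-30*-32 - -17*14)=1198; twice the area = |3130| = 3130; area = 1565; boundary points = 2 + 1 + 1 + 1 + 1 = 6; strictly interior points = area - boundary/2 + 1 = 1563; answer 1563
Stage 2: W1 = 1563; c = 5; total draws C(12,3) = 220; favorable C(7,3) = 35; P = 7/44; answer 7/44
Stage 3: W2 = 7/44; threaded value p + q = 51; m = 25; remainder = value at the root: -2*(25)^3 + 2*(25)^2 - 9*(25)^1 + 4 = (-31250) + (1250) + (-225) + (4) = -30221; answer -30221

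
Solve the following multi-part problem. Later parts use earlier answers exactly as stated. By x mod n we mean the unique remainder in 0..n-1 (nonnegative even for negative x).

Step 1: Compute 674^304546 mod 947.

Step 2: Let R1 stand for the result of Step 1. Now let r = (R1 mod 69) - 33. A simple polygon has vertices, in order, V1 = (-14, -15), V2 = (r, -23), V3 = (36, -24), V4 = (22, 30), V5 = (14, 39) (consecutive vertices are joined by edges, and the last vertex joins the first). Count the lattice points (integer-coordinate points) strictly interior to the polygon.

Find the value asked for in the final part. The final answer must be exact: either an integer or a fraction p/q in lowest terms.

Step 1: squarings mod 947: 674^1=674, 674^2=663, 674^4=161, 674^8=352, 674^16=794, 674^32=681, 674^64=678, 674^128=389, 674^256=748, 674^512=774, 674^1024=572, 674^2048=469, 674^4096=257, 674^8192=706, 674^16384=314, 674^32768=108, 674^65536=300, 674^131072=35, 674^262144=278; 674^304546 = 674^2 * 674^32 * 674^128 * 674^256 * 674^1024 * 674^8192 * 674^32768 * 674^262144 = 609 (mod 947); answer 609
Step 2: R1 = 609; r = 24; cross terms: (-14*-23 - 24*-15)=682, (24*-24 - 36*-23)=252, (36*30 - 22*-24)=1608, (22*39 - 14*30)=438, (14*-15 - -14*39)=336; twice the area = |3316| = 3316; area = 1658; boundary points = 2 + 1 + 2 + 1 + 2 = 8; strictly interior points = area - boundary/2 + 1 = 1655; answer 1655

1655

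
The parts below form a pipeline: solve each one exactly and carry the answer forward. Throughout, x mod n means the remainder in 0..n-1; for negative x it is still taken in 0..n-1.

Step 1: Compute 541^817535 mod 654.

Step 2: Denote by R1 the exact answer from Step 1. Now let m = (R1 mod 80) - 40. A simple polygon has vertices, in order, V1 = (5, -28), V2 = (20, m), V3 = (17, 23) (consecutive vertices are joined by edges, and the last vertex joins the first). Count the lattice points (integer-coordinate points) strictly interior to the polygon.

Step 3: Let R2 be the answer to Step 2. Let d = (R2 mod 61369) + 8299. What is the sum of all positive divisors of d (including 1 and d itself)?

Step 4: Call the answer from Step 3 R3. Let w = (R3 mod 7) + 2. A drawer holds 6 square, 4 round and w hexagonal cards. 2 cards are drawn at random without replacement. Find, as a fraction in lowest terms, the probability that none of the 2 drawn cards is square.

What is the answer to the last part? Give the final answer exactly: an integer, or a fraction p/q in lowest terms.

Step 1: squarings mod 654: 541^1=541, 541^2=343, 541^4=583, 541^8=463, 541^16=511, 541^32=175, 541^64=541, 541^128=343, 541^256=583, 541^512=463, 541^1024=511, 541^2048=175, 541^4096=541, 541^8192=343, 541^16384=583, 541^32768=463, 541^65536=511, 541^131072=175, 541^262144=541, 541^524288=343; 541^817535 = 541^1 * 541^2 * 541^4 * 541^8 * 541^16 * 541^32 * 541^64 * 541^256 * 541^2048 * 541^4096 * 541^8192 * 541^16384 * 541^262144 * 541^524288 = 343 (mod 654); answer 343
Step 2: R1 = 343; m = -17; cross terms: (5*-17 - 20*-28)=475, (20*23 - 17*-17)=749, (17*-28 - 5*23)=-591; twice the area = |633| = 633; area = 633/2; boundary points = 1 + 1 + 3 = 5; strictly interior points = area - boundary/2 + 1 = 315; answer 315
Step 3: R2 = 315; d = 8614; 8614 = 2 * 59 * 73; sigma = (1 + 2) * (1 + 59) * (1 + 73) = 3 * 60 * 74 = 13320; answer 13320
Step 4: R3 = 13320; w = 8; total draws C(18,2) = 153; favorable C(12,2) = 66; P = 22/51; answer 22/51

22/51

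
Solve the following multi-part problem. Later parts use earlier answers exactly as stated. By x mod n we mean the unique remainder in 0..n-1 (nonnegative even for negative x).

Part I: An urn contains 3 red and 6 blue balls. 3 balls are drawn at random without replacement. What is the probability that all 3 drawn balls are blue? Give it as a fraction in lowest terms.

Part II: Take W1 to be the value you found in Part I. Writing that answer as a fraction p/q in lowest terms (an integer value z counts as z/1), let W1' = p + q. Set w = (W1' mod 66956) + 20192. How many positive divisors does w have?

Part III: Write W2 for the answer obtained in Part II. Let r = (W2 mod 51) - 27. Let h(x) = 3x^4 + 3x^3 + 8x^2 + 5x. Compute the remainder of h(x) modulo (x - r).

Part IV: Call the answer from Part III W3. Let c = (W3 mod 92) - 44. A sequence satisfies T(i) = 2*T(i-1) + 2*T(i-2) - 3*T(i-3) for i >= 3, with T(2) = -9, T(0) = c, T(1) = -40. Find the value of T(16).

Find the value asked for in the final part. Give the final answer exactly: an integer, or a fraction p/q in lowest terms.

138584

Part I: total draws C(9,3) = 84; favorable C(6,3) = 20; P = 5/21; answer 5/21
Part II: W1 = 5/21; threaded value p + q = 26; w = 20218; 20218 = 2 * 11 * 919; number of divisors = (1+1) * (1+1) * (1+1) = 8; answer 8
Part III: W2 = 8; r = -19; remainder = value at the root: 3*(-19)^4 + 3*(-19)^3 + 8*(-19)^2 + 5*(-19)^1 = (390963) + (-20577) + (2888) + (-95) = 373179; answer 373179
Part IV: W3 = 373179; c = -17; T(3) = 2*(-9) + 2*(-40) - 3*(-17) = -47; iterating: T(3)=-47, T(4)=8, T(5)=-51, T(6)=55, T(7)=-16, T(8)=231, T(9)=265, T(10)=1040, T(11)=1917, T(12)=5119, T(13)=10952, T(14)=26391, T(15)=59329, T(16)=138584; answer 138584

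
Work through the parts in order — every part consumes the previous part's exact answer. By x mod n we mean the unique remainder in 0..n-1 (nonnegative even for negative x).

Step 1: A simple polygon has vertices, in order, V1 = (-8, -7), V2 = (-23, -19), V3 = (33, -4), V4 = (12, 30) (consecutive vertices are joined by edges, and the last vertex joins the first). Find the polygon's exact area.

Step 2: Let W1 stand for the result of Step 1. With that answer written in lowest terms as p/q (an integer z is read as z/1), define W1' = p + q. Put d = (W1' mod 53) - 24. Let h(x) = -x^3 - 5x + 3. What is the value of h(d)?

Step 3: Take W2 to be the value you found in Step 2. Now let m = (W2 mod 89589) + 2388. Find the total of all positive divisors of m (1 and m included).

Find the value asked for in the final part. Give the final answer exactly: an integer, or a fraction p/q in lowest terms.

Step 1: cross terms: (-8*-19 - -23*-7)=-9, (-23*-4 - 33*-19)=719, (33*30 - 12*-4)=1038, (12*-7 - -8*30)=156; twice the area = |1904| = 1904; area = 952; answer 952
Step 2: W1 = 952; threaded value p + q = 953; d = 28; -1*(28)^3 - 5*(28)^1 + 3 = (-21952) + (-140) + (3) = -22089; answer -22089
Step 3: W2 = -22089; m = 69888; 69888 = 2^8 * 3 * 7 * 13; sigma = (1 + 2 + 4 + 8 + 16 + 32 + 64 + 128 + 256) * (1 + 3) * (1 + 7) * (1 + 13) = 511 * 4 * 8 * 14 = 228928; answer 228928

228928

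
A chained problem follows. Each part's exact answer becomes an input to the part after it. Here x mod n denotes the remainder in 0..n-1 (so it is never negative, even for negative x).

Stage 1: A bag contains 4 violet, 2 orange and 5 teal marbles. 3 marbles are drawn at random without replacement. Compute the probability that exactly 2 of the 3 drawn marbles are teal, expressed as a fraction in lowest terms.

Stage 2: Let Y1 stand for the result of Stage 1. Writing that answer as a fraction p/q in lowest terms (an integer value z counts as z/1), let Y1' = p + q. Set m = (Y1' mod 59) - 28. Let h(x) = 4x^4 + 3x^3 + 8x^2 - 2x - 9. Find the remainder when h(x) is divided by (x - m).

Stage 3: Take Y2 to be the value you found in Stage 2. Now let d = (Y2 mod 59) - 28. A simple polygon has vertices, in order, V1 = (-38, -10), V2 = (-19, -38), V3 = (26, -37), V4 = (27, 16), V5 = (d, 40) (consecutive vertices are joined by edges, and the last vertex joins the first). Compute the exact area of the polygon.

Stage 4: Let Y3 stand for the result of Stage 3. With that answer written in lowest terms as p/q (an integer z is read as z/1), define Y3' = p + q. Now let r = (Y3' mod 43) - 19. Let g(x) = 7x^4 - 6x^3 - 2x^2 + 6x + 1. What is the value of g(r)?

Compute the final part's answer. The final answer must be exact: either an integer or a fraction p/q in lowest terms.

Stage 1: total draws C(11,3) = 165; favorable C(5,2)*C(6,1) = 60; P = 4/11; answer 4/11
Stage 2: Y1 = 4/11; threaded value p + q = 15; m = -13; remainder = value at the root: 4*(-13)^4 + 3*(-13)^3 + 8*(-13)^2 - 2*(-13)^1 - 9 = (114244) + (-6591) + (1352) + (26) + (-9) = 109022; answer 109022
Stage 3: Y2 = 109022; d = 21; cross terms: (-38*-38 - -19*-10)=1254, (-19*-37 - 26*-38)=1691, (26*16 - 27*-37)=1415, (27*40 - 21*16)=744, (21*-10 - -38*40)=1310; twice the area = |6414| = 6414; area = 3207; answer 3207
Stage 4: Y3 = 3207; threaded value p + q = 3208; r = 7; 7*(7)^4 - 6*(7)^3 - 2*(7)^2 + 6*(7)^1 + 1 = (16807) + (-2058) + (-98) + (42) + (1) = 14694; answer 14694

14694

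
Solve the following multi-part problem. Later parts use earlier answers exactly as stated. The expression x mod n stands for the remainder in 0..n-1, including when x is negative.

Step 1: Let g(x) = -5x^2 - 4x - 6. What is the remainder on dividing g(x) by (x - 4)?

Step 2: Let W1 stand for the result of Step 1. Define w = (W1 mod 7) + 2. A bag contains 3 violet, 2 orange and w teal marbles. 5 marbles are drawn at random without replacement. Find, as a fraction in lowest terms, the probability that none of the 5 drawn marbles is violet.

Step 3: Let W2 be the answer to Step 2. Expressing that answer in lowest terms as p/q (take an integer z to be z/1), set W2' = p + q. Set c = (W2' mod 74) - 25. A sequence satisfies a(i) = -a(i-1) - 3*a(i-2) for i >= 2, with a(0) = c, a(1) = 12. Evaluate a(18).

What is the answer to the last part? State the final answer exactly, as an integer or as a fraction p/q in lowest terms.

Step 1: remainder = value at the root: -5*(4)^2 - 4*(4)^1 - 6 = (-80) + (-16) + (-6) = -102; answer -102
Step 2: W1 = -102; w = 5; total draws C(10,5) = 252; favorable C(7,5) = 21; P = 1/12; answer 1/12
Step 3: W2 = 1/12; threaded value p + q = 13; c = -12; a(2) = -1*(12) - 3*(-12) = 24; iterating: a(2)=24, a(3)=-60, a(4)=-12, a(5)=192, a(6)=-156, a(7)=-420, a(8)=888, a(9)=372, a(10)=-3036, a(11)=1920, a(12)=7188, a(13)=-12948, a(14)=-8616, a(15)=47460, a(16)=-21612, a(17)=-120768, a(18)=185604; answer 185604

185604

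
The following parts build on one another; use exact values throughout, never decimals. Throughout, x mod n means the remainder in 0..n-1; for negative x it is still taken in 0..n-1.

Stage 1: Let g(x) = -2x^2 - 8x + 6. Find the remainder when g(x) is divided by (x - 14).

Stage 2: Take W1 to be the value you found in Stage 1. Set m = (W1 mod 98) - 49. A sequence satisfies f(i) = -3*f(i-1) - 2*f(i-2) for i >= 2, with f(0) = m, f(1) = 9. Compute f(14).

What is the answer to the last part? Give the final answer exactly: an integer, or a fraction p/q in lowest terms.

Stage 1: remainder = value at the root: -2*(14)^2 - 8*(14)^1 + 6 = (-392) + (-112) + (6) = -498; answer -498
Stage 2: W1 = -498; m = 41; f(2) = -3*(9) - 2*(41) = -109; iterating: f(2)=-109, f(3)=309, f(4)=-709, f(5)=1509, f(6)=-3109, f(7)=6309, f(8)=-12709, f(9)=25509, f(10)=-51109, f(11)=102309, f(12)=-204709, f(13)=409509, f(14)=-819109; answer -819109

-819109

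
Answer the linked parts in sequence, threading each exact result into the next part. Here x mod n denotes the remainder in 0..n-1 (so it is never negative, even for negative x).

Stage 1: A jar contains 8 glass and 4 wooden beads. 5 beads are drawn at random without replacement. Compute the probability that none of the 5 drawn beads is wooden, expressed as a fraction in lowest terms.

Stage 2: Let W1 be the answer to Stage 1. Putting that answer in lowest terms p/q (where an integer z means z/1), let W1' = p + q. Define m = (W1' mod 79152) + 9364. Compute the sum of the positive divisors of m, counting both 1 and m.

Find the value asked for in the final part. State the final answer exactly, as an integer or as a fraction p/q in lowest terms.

17064

Stage 1: total draws C(12,5) = 792; favorable C(8,5) = 56; P = 7/99; answer 7/99
Stage 2: W1 = 7/99; threaded value p + q = 106; m = 9470; 9470 = 2 * 5 * 947; sigma = (1 + 2) * (1 + 5) * (1 + 947) = 3 * 6 * 948 = 17064; answer 17064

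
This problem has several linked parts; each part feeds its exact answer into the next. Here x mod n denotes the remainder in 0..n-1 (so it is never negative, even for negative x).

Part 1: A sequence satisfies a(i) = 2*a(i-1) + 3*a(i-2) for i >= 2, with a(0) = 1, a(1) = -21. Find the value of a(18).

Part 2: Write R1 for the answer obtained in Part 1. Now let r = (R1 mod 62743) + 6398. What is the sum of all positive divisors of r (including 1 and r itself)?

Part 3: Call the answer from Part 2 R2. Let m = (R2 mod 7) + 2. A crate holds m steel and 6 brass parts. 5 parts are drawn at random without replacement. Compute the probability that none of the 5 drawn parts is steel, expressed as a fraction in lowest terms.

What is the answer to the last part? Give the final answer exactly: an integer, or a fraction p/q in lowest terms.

1/132

Part 1: a(2) = 2*(-21) + 3*(1) = -39; iterating: a(2)=-39, a(3)=-141, a(4)=-399, a(5)=-1221, a(6)=-3639, a(7)=-10941, a(8)=-32799, a(9)=-98421, a(10)=-295239, a(11)=-885741, a(12)=-2657199, a(13)=-7971621, a(14)=-23914839, a(15)=-71744541, a(16)=-215233599, a(17)=-645700821, a(18)=-1937102439; answer -1937102439
Part 2: R1 = -1937102439; r = 31341; 31341 = 3 * 31 * 337; sigma = (1 + 3) * (1 + 31) * (1 + 337) = 4 * 32 * 338 = 43264; answer 43264
Part 3: R2 = 43264; m = 6; total draws C(12,5) = 792; favorable C(6,5) = 6; P = 1/132; answer 1/132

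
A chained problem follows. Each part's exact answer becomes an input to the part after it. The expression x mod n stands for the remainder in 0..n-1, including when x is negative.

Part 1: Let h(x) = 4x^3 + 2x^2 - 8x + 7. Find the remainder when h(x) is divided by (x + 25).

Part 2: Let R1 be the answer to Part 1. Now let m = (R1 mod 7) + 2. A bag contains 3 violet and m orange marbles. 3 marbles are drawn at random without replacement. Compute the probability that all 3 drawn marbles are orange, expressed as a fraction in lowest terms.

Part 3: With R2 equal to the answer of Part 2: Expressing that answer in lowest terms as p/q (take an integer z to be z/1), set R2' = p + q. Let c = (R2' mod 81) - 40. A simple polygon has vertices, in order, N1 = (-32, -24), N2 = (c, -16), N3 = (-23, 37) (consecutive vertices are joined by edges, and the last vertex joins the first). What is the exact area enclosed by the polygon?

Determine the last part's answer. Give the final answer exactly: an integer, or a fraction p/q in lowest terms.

513

Part 1: remainder = value at the root: 4*(-25)^3 + 2*(-25)^2 - 8*(-25)^1 + 7 = (-62500) + (1250) + (200) + (7) = -61043; answer -61043
Part 2: R1 = -61043; m = 6; total draws C(9,3) = 84; favorable C(6,3) = 20; P = 5/21; answer 5/21
Part 3: R2 = 5/21; threaded value p + q = 26; c = -14; cross terms: (-32*-16 - -14*-24)=176, (-14*37 - -23*-16)=-886, (-23*-24 - -32*37)=1736; twice the area = |1026| = 1026; area = 513; answer 513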